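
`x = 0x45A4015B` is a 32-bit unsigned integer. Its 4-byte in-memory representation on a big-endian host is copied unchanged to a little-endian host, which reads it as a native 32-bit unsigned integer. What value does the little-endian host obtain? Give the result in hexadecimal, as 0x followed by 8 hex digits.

0x5B01A445

Stored big-endian, the bytes at ascending addresses are 45 A4 01 5B.
Read back as little-endian, the first byte is least significant, giving 0x5B01A445.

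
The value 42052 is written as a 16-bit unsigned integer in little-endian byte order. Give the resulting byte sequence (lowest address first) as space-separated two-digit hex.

44 A4

42052 in hexadecimal, padded to 16 bits, is 0xA444.
Split into bytes (most-significant first): A4 44.
Little-endian: lowest address holds the least-significant byte.
So at ascending addresses the bytes are 44 A4.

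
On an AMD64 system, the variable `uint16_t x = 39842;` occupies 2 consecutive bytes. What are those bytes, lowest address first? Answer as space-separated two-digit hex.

A2 9B

39842 in hexadecimal, padded to 16 bits, is 0x9BA2.
Split into bytes (most-significant first): 9B A2.
Little-endian stores the least-significant byte at the lowest address.
So at ascending addresses the bytes are A2 9B.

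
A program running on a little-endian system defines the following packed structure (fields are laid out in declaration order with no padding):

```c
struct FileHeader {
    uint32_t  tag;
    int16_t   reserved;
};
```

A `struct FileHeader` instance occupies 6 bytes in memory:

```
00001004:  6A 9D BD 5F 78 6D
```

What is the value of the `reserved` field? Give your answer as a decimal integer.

`reserved` follows `tag` (4 bytes), so it starts at byte offset 4 and occupies 2 bytes.
Bytes at offsets 4..5: 78 6D.
Little-endian: lowest address holds the least-significant byte.
Reassemble most-significant byte first: 6D 78 → 0x6D78.
0x6D78 = 28024.

28024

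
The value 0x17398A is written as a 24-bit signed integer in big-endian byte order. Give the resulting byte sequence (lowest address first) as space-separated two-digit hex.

Split into bytes (most-significant first): 17 39 8A.
In big-endian order the high byte comes first in memory.
So the memory order matches the most-significant-first order: 17 39 8A.

17 39 8A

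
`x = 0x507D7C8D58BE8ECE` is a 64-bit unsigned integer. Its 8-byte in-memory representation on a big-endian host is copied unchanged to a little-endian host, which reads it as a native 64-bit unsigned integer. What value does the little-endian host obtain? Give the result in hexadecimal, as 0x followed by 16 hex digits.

0xCE8EBE588D7C7D50

Stored big-endian, the bytes at ascending addresses are 50 7D 7C 8D 58 BE 8E CE.
Read back as little-endian, the first byte is least significant, giving 0xCE8EBE588D7C7D50.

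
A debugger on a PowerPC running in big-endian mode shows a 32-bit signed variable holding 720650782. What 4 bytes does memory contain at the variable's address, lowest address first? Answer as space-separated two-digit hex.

720650782 in hexadecimal, padded to 32 bits, is 0x2AF4421E.
Split into bytes (most-significant first): 2A F4 42 1E.
Big-endian: lowest address holds the most-significant byte.
So the memory order matches the most-significant-first order: 2A F4 42 1E.

2A F4 42 1E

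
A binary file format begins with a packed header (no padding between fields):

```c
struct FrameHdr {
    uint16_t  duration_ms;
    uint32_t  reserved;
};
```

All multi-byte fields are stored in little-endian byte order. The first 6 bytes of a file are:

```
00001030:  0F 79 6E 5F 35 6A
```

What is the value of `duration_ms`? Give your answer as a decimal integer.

`duration_ms` is the first field, at byte offset 0, occupying 2 bytes.
Bytes at offsets 0..1: 0F 79.
Little-endian: lowest address holds the least-significant byte.
Reassemble most-significant byte first: 79 0F → 0x790F.
0x790F = 30991.

30991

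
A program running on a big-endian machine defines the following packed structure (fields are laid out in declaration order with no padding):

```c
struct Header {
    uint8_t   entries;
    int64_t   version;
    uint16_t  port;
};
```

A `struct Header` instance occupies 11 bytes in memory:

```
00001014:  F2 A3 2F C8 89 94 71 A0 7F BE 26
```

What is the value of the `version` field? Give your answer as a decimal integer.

`version` follows `entries` (1 byte), so it starts at byte offset 1 and occupies 8 bytes.
Bytes at offsets 1..8: A3 2F C8 89 94 71 A0 7F.
Big-endian: lowest address holds the most-significant byte.
The bytes are already most-significant first: 0xA32FC8899471A07F.
Top bit is set, so as a signed 64-bit value this is 0xA32FC8899471A07F − 2^64 = -6687906428395347841.

-6687906428395347841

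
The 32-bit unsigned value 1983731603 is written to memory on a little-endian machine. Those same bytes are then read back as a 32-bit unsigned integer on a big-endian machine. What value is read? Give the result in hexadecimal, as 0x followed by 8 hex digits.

1983731603 in 32-bit hexadecimal is 0x763D5793.
Stored little-endian, the bytes at ascending addresses are 93 57 3D 76.
Read back as big-endian, the last byte is least significant, giving 0x93573D76.

0x93573D76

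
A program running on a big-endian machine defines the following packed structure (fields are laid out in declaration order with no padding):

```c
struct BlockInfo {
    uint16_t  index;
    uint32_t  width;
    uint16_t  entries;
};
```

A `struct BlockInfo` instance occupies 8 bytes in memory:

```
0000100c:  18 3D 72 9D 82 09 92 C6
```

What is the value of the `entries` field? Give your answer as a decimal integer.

37574

`entries` follows `index` (2 B), `width` (4 B), so it starts at offset 2 + 4 = 6 and occupies 2 bytes.
Bytes at offsets 6..7: 92 C6.
In big-endian order the high byte comes first in memory.
The bytes are already most-significant first: 0x92C6.
0x92C6 = 37574.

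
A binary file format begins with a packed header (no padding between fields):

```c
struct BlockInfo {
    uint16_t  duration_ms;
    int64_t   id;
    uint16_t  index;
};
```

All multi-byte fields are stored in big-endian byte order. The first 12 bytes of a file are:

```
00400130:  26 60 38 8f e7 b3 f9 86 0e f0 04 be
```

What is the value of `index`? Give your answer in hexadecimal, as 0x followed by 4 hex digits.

`index` follows `duration_ms` (2 B), `id` (8 B), so it starts at offset 2 + 8 = 10 and occupies 2 bytes.
Bytes at offsets 10..11: 04 BE.
Big-endian: lowest address holds the most-significant byte.
The bytes are already most-significant first: 0x04BE.

0x04BE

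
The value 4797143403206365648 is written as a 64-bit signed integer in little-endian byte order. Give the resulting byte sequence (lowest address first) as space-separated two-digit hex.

4797143403206365648 in hexadecimal, padded to 64 bits, is 0x4292E08244B951D0.
Split into bytes (most-significant first): 42 92 E0 82 44 B9 51 D0.
Little-endian stores the least-significant byte at the lowest address.
So at ascending addresses the bytes are D0 51 B9 44 82 E0 92 42.

D0 51 B9 44 82 E0 92 42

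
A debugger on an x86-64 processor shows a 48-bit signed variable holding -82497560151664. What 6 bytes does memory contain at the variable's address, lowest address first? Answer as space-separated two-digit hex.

90 79 3B 0A F8 B4

Two's complement of -82497560151664 in 48 bits: 82497560151664 = 0x4B07F5C48670; invert → 0xB4F80A3B798F; add 1 → 0xB4F80A3B7990.
Split into bytes (most-significant first): B4 F8 0A 3B 79 90.
Little-endian stores the least-significant byte at the lowest address.
So at ascending addresses the bytes are 90 79 3B 0A F8 B4.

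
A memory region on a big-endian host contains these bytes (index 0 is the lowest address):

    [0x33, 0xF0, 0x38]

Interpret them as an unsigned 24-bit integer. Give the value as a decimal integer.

Big-endian stores the most-significant byte at the lowest address.
The bytes are already most-significant first: 0x33F038.
0x33F038 = 3403832.

3403832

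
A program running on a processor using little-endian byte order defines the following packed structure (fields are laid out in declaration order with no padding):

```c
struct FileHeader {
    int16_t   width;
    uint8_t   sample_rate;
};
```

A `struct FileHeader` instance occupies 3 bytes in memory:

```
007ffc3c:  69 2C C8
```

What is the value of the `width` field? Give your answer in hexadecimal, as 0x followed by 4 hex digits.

`width` is the first field, at byte offset 0, occupying 2 bytes.
Bytes at offsets 0..1: 69 2C.
In little-endian order the low byte comes first in memory.
Reassemble most-significant byte first: 2C 69 → 0x2C69.

0x2C69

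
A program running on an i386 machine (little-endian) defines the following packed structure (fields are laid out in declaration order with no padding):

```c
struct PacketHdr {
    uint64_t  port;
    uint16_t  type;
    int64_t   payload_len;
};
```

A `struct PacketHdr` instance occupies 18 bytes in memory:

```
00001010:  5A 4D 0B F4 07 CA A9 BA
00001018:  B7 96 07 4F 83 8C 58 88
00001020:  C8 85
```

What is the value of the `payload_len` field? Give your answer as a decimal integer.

`payload_len` follows `port` (8 B), `type` (2 B), so it starts at offset 8 + 2 = 10 and occupies 8 bytes.
Bytes at offsets 10..17: 07 4F 83 8C 58 88 C8 85.
Little-endian stores the least-significant byte at the lowest address.
Reassemble most-significant byte first: 85 C8 88 58 8C 83 4F 07 → 0x85C888588C834F07.
Top bit is set, so as a signed 64-bit value this is 0x85C888588C834F07 − 2^64 = -8806639157427089657.

-8806639157427089657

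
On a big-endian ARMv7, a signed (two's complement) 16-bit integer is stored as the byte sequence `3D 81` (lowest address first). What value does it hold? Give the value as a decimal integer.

Big-endian stores the most-significant byte at the lowest address.
The bytes are already most-significant first: 0x3D81.
0x3D81 = 15745.

15745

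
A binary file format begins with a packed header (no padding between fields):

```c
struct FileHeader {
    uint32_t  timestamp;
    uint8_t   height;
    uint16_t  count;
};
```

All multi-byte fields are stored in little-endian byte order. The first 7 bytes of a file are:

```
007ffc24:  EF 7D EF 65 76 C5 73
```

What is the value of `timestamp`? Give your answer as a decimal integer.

`timestamp` is the first field, at byte offset 0, occupying 4 bytes.
Bytes at offsets 0..3: EF 7D EF 65.
Little-endian stores the least-significant byte at the lowest address.
Reassemble most-significant byte first: 65 EF 7D EF → 0x65EF7DEF.
0x65EF7DEF = 1710194159.

1710194159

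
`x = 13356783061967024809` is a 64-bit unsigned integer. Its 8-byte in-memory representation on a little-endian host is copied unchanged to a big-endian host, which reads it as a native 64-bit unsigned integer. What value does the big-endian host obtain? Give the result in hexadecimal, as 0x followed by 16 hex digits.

0xA9B27F766DD35CB9

13356783061967024809 in 64-bit hexadecimal is 0xB95CD36D767FB2A9.
Stored little-endian, the bytes at ascending addresses are A9 B2 7F 76 6D D3 5C B9.
Read back as big-endian, the last byte is least significant, giving 0xA9B27F766DD35CB9.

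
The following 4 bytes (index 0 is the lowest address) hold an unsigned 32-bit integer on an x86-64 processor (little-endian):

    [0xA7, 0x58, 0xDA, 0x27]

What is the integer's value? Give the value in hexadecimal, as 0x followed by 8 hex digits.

Little-endian: lowest address holds the least-significant byte.
Reassemble most-significant byte first: 27 DA 58 A7 → 0x27DA58A7.

0x27DA58A7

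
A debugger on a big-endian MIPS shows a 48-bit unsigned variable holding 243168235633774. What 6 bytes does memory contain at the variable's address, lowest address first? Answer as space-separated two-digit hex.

243168235633774 in hexadecimal, padded to 48 bits, is 0xDD29044E3C6E.
Split into bytes (most-significant first): DD 29 04 4E 3C 6E.
Big-endian: lowest address holds the most-significant byte.
So the memory order matches the most-significant-first order: DD 29 04 4E 3C 6E.

DD 29 04 4E 3C 6E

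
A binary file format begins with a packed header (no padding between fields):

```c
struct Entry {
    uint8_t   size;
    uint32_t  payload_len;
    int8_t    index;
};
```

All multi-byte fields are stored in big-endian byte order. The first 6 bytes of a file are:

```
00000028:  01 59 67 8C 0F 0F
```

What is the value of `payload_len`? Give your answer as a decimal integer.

1499958287

`payload_len` follows `size` (1 byte), so it starts at byte offset 1 and occupies 4 bytes.
Bytes at offsets 1..4: 59 67 8C 0F.
In big-endian order the high byte comes first in memory.
The bytes are already most-significant first: 0x59678C0F.
0x59678C0F = 1499958287.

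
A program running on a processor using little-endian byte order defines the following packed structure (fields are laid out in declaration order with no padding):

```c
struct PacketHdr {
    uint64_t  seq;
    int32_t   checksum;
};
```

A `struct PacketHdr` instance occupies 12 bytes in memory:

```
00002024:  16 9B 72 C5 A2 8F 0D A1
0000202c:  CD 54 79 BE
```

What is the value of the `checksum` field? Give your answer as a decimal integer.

`checksum` follows `seq` (8 bytes), so it starts at byte offset 8 and occupies 4 bytes.
Bytes at offsets 8..11: CD 54 79 BE.
Little-endian: lowest address holds the least-significant byte.
Reassemble most-significant byte first: BE 79 54 CD → 0xBE7954CD.
Top bit is set, so as a signed 32-bit value this is 0xBE7954CD − 2^32 = -1099344691.

-1099344691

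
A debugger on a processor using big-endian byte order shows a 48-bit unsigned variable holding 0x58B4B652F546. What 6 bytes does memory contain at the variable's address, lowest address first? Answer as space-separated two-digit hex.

Split into bytes (most-significant first): 58 B4 B6 52 F5 46.
Big-endian stores the most-significant byte at the lowest address.
So the memory order matches the most-significant-first order: 58 B4 B6 52 F5 46.

58 B4 B6 52 F5 46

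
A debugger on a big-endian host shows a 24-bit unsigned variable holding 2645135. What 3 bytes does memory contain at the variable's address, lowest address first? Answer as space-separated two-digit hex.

28 5C 8F

2645135 in hexadecimal, padded to 24 bits, is 0x285C8F.
Split into bytes (most-significant first): 28 5C 8F.
In big-endian order the high byte comes first in memory.
So the memory order matches the most-significant-first order: 28 5C 8F.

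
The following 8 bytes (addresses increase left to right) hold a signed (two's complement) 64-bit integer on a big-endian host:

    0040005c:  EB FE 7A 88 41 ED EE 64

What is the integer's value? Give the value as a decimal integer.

-1441580105071727004

In big-endian order the high byte comes first in memory.
The bytes are already most-significant first: 0xEBFE7A8841EDEE64.
Top bit is set, so as a signed 64-bit value this is 0xEBFE7A8841EDEE64 − 2^64 = -1441580105071727004.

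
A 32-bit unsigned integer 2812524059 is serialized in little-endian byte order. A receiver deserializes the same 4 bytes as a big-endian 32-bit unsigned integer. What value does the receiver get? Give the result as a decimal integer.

2812524059 in 32-bit hexadecimal is 0xA7A3B61B.
Stored little-endian, the bytes at ascending addresses are 1B B6 A3 A7.
Read back as big-endian, the last byte is least significant, giving 0x1BB6A3A7.
0x1BB6A3A7 = 464954279.

464954279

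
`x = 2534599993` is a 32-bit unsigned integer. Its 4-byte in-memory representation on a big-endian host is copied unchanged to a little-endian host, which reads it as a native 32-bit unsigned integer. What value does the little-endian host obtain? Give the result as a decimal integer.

971838103

2534599993 in 32-bit hexadecimal is 0x9712ED39.
Stored big-endian, the bytes at ascending addresses are 97 12 ED 39.
Read back as little-endian, the first byte is least significant, giving 0x39ED1297.
0x39ED1297 = 971838103.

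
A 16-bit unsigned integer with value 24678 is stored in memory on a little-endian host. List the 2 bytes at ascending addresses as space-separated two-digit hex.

66 60

24678 in hexadecimal, padded to 16 bits, is 0x6066.
Split into bytes (most-significant first): 60 66.
Little-endian: lowest address holds the least-significant byte.
So at ascending addresses the bytes are 66 60.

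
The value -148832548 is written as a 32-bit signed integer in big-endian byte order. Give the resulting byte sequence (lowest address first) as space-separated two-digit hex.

Two's complement of -148832548 in 32 bits: 148832548 = 0x08DF0124; invert → 0xF720FEDB; add 1 → 0xF720FEDC.
Split into bytes (most-significant first): F7 20 FE DC.
Big-endian: lowest address holds the most-significant byte.
So the memory order matches the most-significant-first order: F7 20 FE DC.

F7 20 FE DC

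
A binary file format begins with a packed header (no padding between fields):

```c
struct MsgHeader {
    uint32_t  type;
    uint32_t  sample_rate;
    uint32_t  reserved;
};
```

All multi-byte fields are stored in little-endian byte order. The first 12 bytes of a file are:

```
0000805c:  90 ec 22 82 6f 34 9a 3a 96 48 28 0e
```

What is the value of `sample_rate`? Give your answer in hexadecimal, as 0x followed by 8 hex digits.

0x3A9A346F

`sample_rate` follows `type` (4 bytes), so it starts at byte offset 4 and occupies 4 bytes.
Bytes at offsets 4..7: 6F 34 9A 3A.
In little-endian order the low byte comes first in memory.
Reassemble most-significant byte first: 3A 9A 34 6F → 0x3A9A346F.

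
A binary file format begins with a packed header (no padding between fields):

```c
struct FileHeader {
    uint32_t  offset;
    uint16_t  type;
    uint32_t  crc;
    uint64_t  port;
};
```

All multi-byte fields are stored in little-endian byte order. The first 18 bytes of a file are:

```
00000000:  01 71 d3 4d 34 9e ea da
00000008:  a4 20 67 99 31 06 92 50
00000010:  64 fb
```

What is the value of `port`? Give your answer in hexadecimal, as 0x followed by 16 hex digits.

`port` follows `offset` (4 B), `type` (2 B), `crc` (4 B), so it starts at offset 4 + 2 + 4 = 10 and occupies 8 bytes.
Bytes at offsets 10..17: 67 99 31 06 92 50 64 FB.
Little-endian: lowest address holds the least-significant byte.
Reassemble most-significant byte first: FB 64 50 92 06 31 99 67 → 0xFB64509206319967.

0xFB64509206319967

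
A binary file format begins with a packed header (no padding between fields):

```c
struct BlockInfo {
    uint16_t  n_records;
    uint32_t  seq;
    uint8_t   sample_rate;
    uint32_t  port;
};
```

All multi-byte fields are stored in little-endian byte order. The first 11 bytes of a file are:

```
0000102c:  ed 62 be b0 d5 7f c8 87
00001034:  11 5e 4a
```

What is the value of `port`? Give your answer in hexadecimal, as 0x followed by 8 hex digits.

0x4A5E1187

`port` follows `n_records` (2 B), `seq` (4 B), `sample_rate` (1 B), so it starts at offset 2 + 4 + 1 = 7 and occupies 4 bytes.
Bytes at offsets 7..10: 87 11 5E 4A.
Little-endian stores the least-significant byte at the lowest address.
Reassemble most-significant byte first: 4A 5E 11 87 → 0x4A5E1187.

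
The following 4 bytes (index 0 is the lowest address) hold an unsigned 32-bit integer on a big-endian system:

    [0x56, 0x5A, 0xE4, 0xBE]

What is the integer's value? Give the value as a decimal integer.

Big-endian stores the most-significant byte at the lowest address.
The bytes are already most-significant first: 0x565AE4BE.
0x565AE4BE = 1448797374.

1448797374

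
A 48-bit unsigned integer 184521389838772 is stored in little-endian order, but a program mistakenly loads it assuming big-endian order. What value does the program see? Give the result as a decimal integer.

197988953346727

184521389838772 in 48-bit hexadecimal is 0xA7D23BE511B4.
Stored little-endian, the bytes at ascending addresses are B4 11 E5 3B D2 A7.
Read back as big-endian, the last byte is least significant, giving 0xB411E53BD2A7.
0xB411E53BD2A7 = 197988953346727.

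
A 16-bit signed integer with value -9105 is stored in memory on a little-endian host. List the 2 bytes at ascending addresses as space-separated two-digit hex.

Two's complement of -9105 in 16 bits: 9105 = 0x2391; invert → 0xDC6E; add 1 → 0xDC6F.
Split into bytes (most-significant first): DC 6F.
Little-endian: lowest address holds the least-significant byte.
So at ascending addresses the bytes are 6F DC.

6F DC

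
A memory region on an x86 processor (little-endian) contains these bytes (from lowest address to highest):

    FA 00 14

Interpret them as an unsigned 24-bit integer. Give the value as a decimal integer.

1310970

In little-endian order the low byte comes first in memory.
Reassemble most-significant byte first: 14 00 FA → 0x1400FA.
0x1400FA = 1310970.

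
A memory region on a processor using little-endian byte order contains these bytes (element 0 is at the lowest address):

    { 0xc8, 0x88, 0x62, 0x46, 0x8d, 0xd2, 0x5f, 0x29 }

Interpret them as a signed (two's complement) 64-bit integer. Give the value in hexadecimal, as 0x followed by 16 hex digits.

Little-endian stores the least-significant byte at the lowest address.
Reassemble most-significant byte first: 29 5F D2 8D 46 62 88 C8 → 0x295FD28D466288C8.

0x295FD28D466288C8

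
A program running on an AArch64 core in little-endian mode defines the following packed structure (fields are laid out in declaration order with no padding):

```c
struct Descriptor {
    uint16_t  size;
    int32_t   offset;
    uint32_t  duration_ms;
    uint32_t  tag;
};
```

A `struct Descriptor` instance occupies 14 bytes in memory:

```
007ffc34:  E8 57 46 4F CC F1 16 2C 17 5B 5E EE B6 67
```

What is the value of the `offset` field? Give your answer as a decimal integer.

-238268602

`offset` follows `size` (2 bytes), so it starts at byte offset 2 and occupies 4 bytes.
Bytes at offsets 2..5: 46 4F CC F1.
Little-endian stores the least-significant byte at the lowest address.
Reassemble most-significant byte first: F1 CC 4F 46 → 0xF1CC4F46.
Top bit is set, so as a signed 32-bit value this is 0xF1CC4F46 − 2^32 = -238268602.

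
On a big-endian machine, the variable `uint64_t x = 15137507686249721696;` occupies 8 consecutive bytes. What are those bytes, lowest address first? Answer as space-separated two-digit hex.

15137507686249721696 in hexadecimal, padded to 64 bits, is 0xD2133B09E7A8EF60.
Split into bytes (most-significant first): D2 13 3B 09 E7 A8 EF 60.
Big-endian stores the most-significant byte at the lowest address.
So the memory order matches the most-significant-first order: D2 13 3B 09 E7 A8 EF 60.

D2 13 3B 09 E7 A8 EF 60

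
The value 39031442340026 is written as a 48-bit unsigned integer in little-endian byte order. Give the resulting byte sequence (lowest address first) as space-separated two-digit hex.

39031442340026 in hexadecimal, padded to 48 bits, is 0x237FB74178BA.
Split into bytes (most-significant first): 23 7F B7 41 78 BA.
Little-endian stores the least-significant byte at the lowest address.
So at ascending addresses the bytes are BA 78 41 B7 7F 23.

BA 78 41 B7 7F 23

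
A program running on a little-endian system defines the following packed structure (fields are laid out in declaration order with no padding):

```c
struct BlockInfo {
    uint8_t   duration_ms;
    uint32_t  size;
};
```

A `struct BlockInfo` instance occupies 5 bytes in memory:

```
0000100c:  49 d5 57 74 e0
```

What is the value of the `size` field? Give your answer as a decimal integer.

`size` follows `duration_ms` (1 byte), so it starts at byte offset 1 and occupies 4 bytes.
Bytes at offsets 1..4: D5 57 74 E0.
In little-endian order the low byte comes first in memory.
Reassemble most-significant byte first: E0 74 57 D5 → 0xE07457D5.
0xE07457D5 = 3765721045.

3765721045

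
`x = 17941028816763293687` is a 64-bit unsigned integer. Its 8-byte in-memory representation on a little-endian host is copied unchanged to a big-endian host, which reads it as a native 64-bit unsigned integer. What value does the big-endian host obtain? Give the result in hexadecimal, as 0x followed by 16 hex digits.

0xF70F3938A756FBF8

17941028816763293687 in 64-bit hexadecimal is 0xF8FB56A738390FF7.
Stored little-endian, the bytes at ascending addresses are F7 0F 39 38 A7 56 FB F8.
Read back as big-endian, the last byte is least significant, giving 0xF70F3938A756FBF8.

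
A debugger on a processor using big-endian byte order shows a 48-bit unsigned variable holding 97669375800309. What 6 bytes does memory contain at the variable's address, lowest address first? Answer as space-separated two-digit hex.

97669375800309 in hexadecimal, padded to 48 bits, is 0x58D46C7333F5.
Split into bytes (most-significant first): 58 D4 6C 73 33 F5.
Big-endian: lowest address holds the most-significant byte.
So the memory order matches the most-significant-first order: 58 D4 6C 73 33 F5.

58 D4 6C 73 33 F5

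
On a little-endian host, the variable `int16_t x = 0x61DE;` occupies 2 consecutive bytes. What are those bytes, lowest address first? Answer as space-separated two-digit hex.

DE 61

Split into bytes (most-significant first): 61 DE.
Little-endian: lowest address holds the least-significant byte.
So at ascending addresses the bytes are DE 61.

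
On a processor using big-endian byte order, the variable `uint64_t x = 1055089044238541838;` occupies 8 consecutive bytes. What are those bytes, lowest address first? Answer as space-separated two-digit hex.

0E A4 6D E5 48 3E A4 0E

1055089044238541838 in hexadecimal, padded to 64 bits, is 0x0EA46DE5483EA40E.
Split into bytes (most-significant first): 0E A4 6D E5 48 3E A4 0E.
Big-endian stores the most-significant byte at the lowest address.
So the memory order matches the most-significant-first order: 0E A4 6D E5 48 3E A4 0E.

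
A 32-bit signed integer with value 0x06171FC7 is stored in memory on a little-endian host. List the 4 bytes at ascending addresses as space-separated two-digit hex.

C7 1F 17 06

Split into bytes (most-significant first): 06 17 1F C7.
Little-endian: lowest address holds the least-significant byte.
So at ascending addresses the bytes are C7 1F 17 06.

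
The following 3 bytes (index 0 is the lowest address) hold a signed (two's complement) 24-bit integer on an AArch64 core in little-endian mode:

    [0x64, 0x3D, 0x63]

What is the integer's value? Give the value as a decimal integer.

6503780

Little-endian: lowest address holds the least-significant byte.
Reassemble most-significant byte first: 63 3D 64 → 0x633D64.
0x633D64 = 6503780.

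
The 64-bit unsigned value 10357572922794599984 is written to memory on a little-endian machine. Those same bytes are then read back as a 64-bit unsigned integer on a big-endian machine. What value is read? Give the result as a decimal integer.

3487580852563328399

10357572922794599984 in 64-bit hexadecimal is 0x8FBD7DB24E606630.
Stored little-endian, the bytes at ascending addresses are 30 66 60 4E B2 7D BD 8F.
Read back as big-endian, the last byte is least significant, giving 0x3066604EB27DBD8F.
0x3066604EB27DBD8F = 3487580852563328399.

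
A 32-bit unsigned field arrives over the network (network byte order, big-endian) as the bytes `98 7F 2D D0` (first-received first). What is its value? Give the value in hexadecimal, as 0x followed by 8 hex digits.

Big-endian: lowest address holds the most-significant byte.
The bytes are already most-significant first: 0x987F2DD0.

0x987F2DD0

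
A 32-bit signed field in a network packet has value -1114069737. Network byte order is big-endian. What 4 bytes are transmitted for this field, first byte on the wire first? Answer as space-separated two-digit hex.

Two's complement of -1114069737 in 32 bits: 1114069737 = 0x42675AE9; invert → 0xBD98A516; add 1 → 0xBD98A517.
Split into bytes (most-significant first): BD 98 A5 17.
Big-endian stores the most-significant byte at the lowest address.
So the memory order matches the most-significant-first order: BD 98 A5 17.

BD 98 A5 17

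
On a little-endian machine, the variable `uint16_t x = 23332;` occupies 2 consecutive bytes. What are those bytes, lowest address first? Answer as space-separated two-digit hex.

24 5B

23332 in hexadecimal, padded to 16 bits, is 0x5B24.
Split into bytes (most-significant first): 5B 24.
Little-endian stores the least-significant byte at the lowest address.
So at ascending addresses the bytes are 24 5B.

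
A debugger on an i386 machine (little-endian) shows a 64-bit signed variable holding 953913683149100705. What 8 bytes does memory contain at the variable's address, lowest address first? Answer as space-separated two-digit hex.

A1 96 7C D6 70 FB 3C 0D

953913683149100705 in hexadecimal, padded to 64 bits, is 0x0D3CFB70D67C96A1.
Split into bytes (most-significant first): 0D 3C FB 70 D6 7C 96 A1.
Little-endian stores the least-significant byte at the lowest address.
So at ascending addresses the bytes are A1 96 7C D6 70 FB 3C 0D.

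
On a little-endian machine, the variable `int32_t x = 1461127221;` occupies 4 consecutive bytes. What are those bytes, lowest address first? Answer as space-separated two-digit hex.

35 08 17 57

1461127221 in hexadecimal, padded to 32 bits, is 0x57170835.
Split into bytes (most-significant first): 57 17 08 35.
Little-endian stores the least-significant byte at the lowest address.
So at ascending addresses the bytes are 35 08 17 57.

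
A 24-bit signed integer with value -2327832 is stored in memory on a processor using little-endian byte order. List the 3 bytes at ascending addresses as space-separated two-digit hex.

Two's complement of -2327832 in 24 bits: 2327832 = 0x238518; invert → 0xDC7AE7; add 1 → 0xDC7AE8.
Split into bytes (most-significant first): DC 7A E8.
Little-endian: lowest address holds the least-significant byte.
So at ascending addresses the bytes are E8 7A DC.

E8 7A DC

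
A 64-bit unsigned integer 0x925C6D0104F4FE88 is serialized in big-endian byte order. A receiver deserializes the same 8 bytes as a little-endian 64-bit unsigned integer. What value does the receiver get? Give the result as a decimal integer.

9871595731283696786

Stored big-endian, the bytes at ascending addresses are 92 5C 6D 01 04 F4 FE 88.
Read back as little-endian, the first byte is least significant, giving 0x88FEF404016D5C92.
0x88FEF404016D5C92 = 9871595731283696786.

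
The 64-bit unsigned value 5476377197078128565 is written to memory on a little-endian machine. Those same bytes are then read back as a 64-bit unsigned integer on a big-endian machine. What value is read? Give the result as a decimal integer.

13053653485411631180

5476377197078128565 in 64-bit hexadecimal is 0x4C00000BAFE427B5.
Stored little-endian, the bytes at ascending addresses are B5 27 E4 AF 0B 00 00 4C.
Read back as big-endian, the last byte is least significant, giving 0xB527E4AF0B00004C.
0xB527E4AF0B00004C = 13053653485411631180.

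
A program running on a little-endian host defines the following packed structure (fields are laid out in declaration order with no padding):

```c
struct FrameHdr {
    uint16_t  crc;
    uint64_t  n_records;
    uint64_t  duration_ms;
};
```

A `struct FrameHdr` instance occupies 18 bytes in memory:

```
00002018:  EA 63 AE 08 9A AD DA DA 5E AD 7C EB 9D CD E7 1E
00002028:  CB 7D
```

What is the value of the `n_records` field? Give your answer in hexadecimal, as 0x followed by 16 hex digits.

0xAD5EDADAAD9A08AE

`n_records` follows `crc` (2 bytes), so it starts at byte offset 2 and occupies 8 bytes.
Bytes at offsets 2..9: AE 08 9A AD DA DA 5E AD.
In little-endian order the low byte comes first in memory.
Reassemble most-significant byte first: AD 5E DA DA AD 9A 08 AE → 0xAD5EDADAAD9A08AE.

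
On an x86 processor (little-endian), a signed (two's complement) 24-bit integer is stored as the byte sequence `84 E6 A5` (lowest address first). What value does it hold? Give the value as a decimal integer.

In little-endian order the low byte comes first in memory.
Reassemble most-significant byte first: A5 E6 84 → 0xA5E684.
Top bit is set, so as a signed 24-bit value this is 0xA5E684 − 2^24 = -5904764.

-5904764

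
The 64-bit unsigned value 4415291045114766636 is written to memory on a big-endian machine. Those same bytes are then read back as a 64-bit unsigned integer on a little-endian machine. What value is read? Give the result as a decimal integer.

4415291045114766636 in 64-bit hexadecimal is 0x3D4643CFF407652C.
Stored big-endian, the bytes at ascending addresses are 3D 46 43 CF F4 07 65 2C.
Read back as little-endian, the first byte is least significant, giving 0x2C6507F4CF43463D.
0x2C6507F4CF43463D = 3198971858347312701.

3198971858347312701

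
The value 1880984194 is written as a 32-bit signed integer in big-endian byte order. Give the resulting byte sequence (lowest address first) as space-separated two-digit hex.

70 1D 8A 82

1880984194 in hexadecimal, padded to 32 bits, is 0x701D8A82.
Split into bytes (most-significant first): 70 1D 8A 82.
In big-endian order the high byte comes first in memory.
So the memory order matches the most-significant-first order: 70 1D 8A 82.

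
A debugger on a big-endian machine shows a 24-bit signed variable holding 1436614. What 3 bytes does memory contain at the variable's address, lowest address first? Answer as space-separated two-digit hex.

1436614 in hexadecimal, padded to 24 bits, is 0x15EBC6.
Split into bytes (most-significant first): 15 EB C6.
Big-endian: lowest address holds the most-significant byte.
So the memory order matches the most-significant-first order: 15 EB C6.

15 EB C6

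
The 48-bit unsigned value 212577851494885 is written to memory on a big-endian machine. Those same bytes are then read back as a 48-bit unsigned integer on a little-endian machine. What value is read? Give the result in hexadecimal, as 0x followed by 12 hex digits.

0xE55153A356C1

212577851494885 in 48-bit hexadecimal is 0xC156A35351E5.
Stored big-endian, the bytes at ascending addresses are C1 56 A3 53 51 E5.
Read back as little-endian, the first byte is least significant, giving 0xE55153A356C1.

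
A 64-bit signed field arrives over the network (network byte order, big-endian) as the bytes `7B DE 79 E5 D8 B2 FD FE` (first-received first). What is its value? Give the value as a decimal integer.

In big-endian order the high byte comes first in memory.
The bytes are already most-significant first: 0x7BDE79E5D8B2FDFE.
0x7BDE79E5D8B2FDFE = 8925705539584982526.

8925705539584982526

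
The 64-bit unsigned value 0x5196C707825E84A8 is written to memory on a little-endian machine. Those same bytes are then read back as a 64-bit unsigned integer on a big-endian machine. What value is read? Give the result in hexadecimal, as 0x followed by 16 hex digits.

0xA8845E8207C79651

Stored little-endian, the bytes at ascending addresses are A8 84 5E 82 07 C7 96 51.
Read back as big-endian, the last byte is least significant, giving 0xA8845E8207C79651.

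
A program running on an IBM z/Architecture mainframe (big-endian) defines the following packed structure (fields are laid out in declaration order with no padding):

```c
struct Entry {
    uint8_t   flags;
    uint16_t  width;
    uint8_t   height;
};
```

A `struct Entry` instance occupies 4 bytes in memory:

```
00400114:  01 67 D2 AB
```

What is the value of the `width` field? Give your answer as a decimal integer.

26578

`width` follows `flags` (1 byte), so it starts at byte offset 1 and occupies 2 bytes.
Bytes at offsets 1..2: 67 D2.
In big-endian order the high byte comes first in memory.
The bytes are already most-significant first: 0x67D2.
0x67D2 = 26578.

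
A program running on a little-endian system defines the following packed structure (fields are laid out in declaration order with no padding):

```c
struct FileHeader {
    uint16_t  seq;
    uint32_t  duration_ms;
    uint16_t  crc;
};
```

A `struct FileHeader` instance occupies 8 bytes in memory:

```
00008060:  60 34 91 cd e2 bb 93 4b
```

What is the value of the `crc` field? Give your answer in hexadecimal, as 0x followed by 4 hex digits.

`crc` follows `seq` (2 B), `duration_ms` (4 B), so it starts at offset 2 + 4 = 6 and occupies 2 bytes.
Bytes at offsets 6..7: 93 4B.
Little-endian: lowest address holds the least-significant byte.
Reassemble most-significant byte first: 4B 93 → 0x4B93.

0x4B93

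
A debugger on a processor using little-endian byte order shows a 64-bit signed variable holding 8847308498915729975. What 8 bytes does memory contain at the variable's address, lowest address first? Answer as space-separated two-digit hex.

37 A2 2A 68 34 F4 C7 7A

8847308498915729975 in hexadecimal, padded to 64 bits, is 0x7AC7F434682AA237.
Split into bytes (most-significant first): 7A C7 F4 34 68 2A A2 37.
Little-endian: lowest address holds the least-significant byte.
So at ascending addresses the bytes are 37 A2 2A 68 34 F4 C7 7A.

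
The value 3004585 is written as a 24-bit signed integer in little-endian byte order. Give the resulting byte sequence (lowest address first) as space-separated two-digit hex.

A9 D8 2D

3004585 in hexadecimal, padded to 24 bits, is 0x2DD8A9.
Split into bytes (most-significant first): 2D D8 A9.
Little-endian: lowest address holds the least-significant byte.
So at ascending addresses the bytes are A9 D8 2D.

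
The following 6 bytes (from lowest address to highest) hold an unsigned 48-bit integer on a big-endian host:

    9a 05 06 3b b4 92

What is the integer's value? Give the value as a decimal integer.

169346370090130

In big-endian order the high byte comes first in memory.
The bytes are already most-significant first: 0x9A05063BB492.
0x9A05063BB492 = 169346370090130.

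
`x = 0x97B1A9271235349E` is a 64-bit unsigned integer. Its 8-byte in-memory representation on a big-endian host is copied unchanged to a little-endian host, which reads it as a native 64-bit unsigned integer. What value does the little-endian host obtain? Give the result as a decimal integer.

11399794908872683927

Stored big-endian, the bytes at ascending addresses are 97 B1 A9 27 12 35 34 9E.
Read back as little-endian, the first byte is least significant, giving 0x9E34351227A9B197.
0x9E34351227A9B197 = 11399794908872683927.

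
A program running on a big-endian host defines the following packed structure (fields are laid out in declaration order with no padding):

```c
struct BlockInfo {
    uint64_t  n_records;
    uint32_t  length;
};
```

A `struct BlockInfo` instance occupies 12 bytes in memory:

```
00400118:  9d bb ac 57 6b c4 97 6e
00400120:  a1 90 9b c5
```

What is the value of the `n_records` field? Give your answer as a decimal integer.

`n_records` is the first field, at byte offset 0, occupying 8 bytes.
Bytes at offsets 0..7: 9D BB AC 57 6B C4 97 6E.
Big-endian: lowest address holds the most-significant byte.
The bytes are already most-significant first: 0x9DBBAC576BC4976E.
0x9DBBAC576BC4976E = 11365867576069756782.

11365867576069756782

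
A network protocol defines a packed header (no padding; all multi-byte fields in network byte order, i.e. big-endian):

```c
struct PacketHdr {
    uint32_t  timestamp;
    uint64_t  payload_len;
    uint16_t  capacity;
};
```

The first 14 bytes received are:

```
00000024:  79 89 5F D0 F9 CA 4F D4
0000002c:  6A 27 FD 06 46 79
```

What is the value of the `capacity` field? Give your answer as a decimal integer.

`capacity` follows `timestamp` (4 B), `payload_len` (8 B), so it starts at offset 4 + 8 = 12 and occupies 2 bytes.
Bytes at offsets 12..13: 46 79.
Big-endian: lowest address holds the most-significant byte.
The bytes are already most-significant first: 0x4679.
0x4679 = 18041.

18041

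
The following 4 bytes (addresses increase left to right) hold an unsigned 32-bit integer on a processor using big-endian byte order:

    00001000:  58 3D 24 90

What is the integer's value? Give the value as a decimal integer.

Big-endian: lowest address holds the most-significant byte.
The bytes are already most-significant first: 0x583D2490.
0x583D2490 = 1480402064.

1480402064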